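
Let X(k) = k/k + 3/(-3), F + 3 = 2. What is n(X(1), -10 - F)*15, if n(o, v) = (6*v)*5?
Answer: -4050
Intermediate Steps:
F = -1 (F = -3 + 2 = -1)
X(k) = 0 (X(k) = 1 + 3*(-⅓) = 1 - 1 = 0)
n(o, v) = 30*v
n(X(1), -10 - F)*15 = (30*(-10 - 1*(-1)))*15 = (30*(-10 + 1))*15 = (30*(-9))*15 = -270*15 = -4050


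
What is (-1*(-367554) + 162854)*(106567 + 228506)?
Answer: 177725399784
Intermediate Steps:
(-1*(-367554) + 162854)*(106567 + 228506) = (367554 + 162854)*335073 = 530408*335073 = 177725399784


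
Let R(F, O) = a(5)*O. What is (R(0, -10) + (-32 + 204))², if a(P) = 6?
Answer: 12544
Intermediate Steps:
R(F, O) = 6*O
(R(0, -10) + (-32 + 204))² = (6*(-10) + (-32 + 204))² = (-60 + 172)² = 112² = 12544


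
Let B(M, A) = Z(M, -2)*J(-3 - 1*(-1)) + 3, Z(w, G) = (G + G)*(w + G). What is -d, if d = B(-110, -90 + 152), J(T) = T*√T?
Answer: -3 + 896*I*√2 ≈ -3.0 + 1267.1*I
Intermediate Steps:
Z(w, G) = 2*G*(G + w) (Z(w, G) = (2*G)*(G + w) = 2*G*(G + w))
J(T) = T^(3/2)
B(M, A) = 3 - 2*I*√2*(8 - 4*M) (B(M, A) = (2*(-2)*(-2 + M))*(-3 - 1*(-1))^(3/2) + 3 = (8 - 4*M)*(-3 + 1)^(3/2) + 3 = (8 - 4*M)*(-2)^(3/2) + 3 = (8 - 4*M)*(-2*I*√2) + 3 = -2*I*√2*(8 - 4*M) + 3 = 3 - 2*I*√2*(8 - 4*M))
d = 3 - 896*I*√2 (d = 3 + 8*I*√2*(-2 - 110) = 3 + 8*I*√2*(-112) = 3 - 896*I*√2 ≈ 3.0 - 1267.1*I)
-d = -(3 - 896*I*√2) = -3 + 896*I*√2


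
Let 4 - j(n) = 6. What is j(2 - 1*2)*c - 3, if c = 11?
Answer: -25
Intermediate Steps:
j(n) = -2 (j(n) = 4 - 1*6 = 4 - 6 = -2)
j(2 - 1*2)*c - 3 = -2*11 - 3 = -22 - 3 = -25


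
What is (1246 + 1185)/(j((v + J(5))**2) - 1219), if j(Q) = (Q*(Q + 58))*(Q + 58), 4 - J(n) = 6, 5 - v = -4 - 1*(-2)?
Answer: 221/15546 ≈ 0.014216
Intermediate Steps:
v = 7 (v = 5 - (-4 - 1*(-2)) = 5 - (-4 + 2) = 5 - 1*(-2) = 5 + 2 = 7)
J(n) = -2 (J(n) = 4 - 1*6 = 4 - 6 = -2)
j(Q) = Q*(58 + Q)**2 (j(Q) = (Q*(58 + Q))*(58 + Q) = Q*(58 + Q)**2)
(1246 + 1185)/(j((v + J(5))**2) - 1219) = (1246 + 1185)/((7 - 2)**2*(58 + (7 - 2)**2)**2 - 1219) = 2431/(5**2*(58 + 5**2)**2 - 1219) = 2431/(25*(58 + 25)**2 - 1219) = 2431/(25*83**2 - 1219) = 2431/(25*6889 - 1219) = 2431/(172225 - 1219) = 2431/171006 = 2431*(1/171006) = 221/15546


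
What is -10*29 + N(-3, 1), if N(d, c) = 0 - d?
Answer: -287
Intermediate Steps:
N(d, c) = -d
-10*29 + N(-3, 1) = -10*29 - 1*(-3) = -290 + 3 = -287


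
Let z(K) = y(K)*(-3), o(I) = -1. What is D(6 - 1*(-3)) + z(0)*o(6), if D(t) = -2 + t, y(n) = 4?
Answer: 19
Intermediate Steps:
z(K) = -12 (z(K) = 4*(-3) = -12)
D(6 - 1*(-3)) + z(0)*o(6) = (-2 + (6 - 1*(-3))) - 12*(-1) = (-2 + (6 + 3)) + 12 = (-2 + 9) + 12 = 7 + 12 = 19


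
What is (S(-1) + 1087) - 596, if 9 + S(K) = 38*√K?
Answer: 482 + 38*I ≈ 482.0 + 38.0*I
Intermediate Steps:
S(K) = -9 + 38*√K
(S(-1) + 1087) - 596 = ((-9 + 38*√(-1)) + 1087) - 596 = ((-9 + 38*I) + 1087) - 596 = (1078 + 38*I) - 596 = 482 + 38*I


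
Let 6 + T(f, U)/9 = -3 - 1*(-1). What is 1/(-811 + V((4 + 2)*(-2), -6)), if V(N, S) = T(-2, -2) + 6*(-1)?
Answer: -1/889 ≈ -0.0011249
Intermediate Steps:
T(f, U) = -72 (T(f, U) = -54 + 9*(-3 - 1*(-1)) = -54 + 9*(-3 + 1) = -54 + 9*(-2) = -54 - 18 = -72)
V(N, S) = -78 (V(N, S) = -72 + 6*(-1) = -72 - 6 = -78)
1/(-811 + V((4 + 2)*(-2), -6)) = 1/(-811 - 78) = 1/(-889) = -1/889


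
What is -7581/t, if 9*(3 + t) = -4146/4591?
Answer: 104413113/42701 ≈ 2445.2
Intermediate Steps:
t = -42701/13773 (t = -3 + (-4146/4591)/9 = -3 + (-4146*1/4591)/9 = -3 + (⅑)*(-4146/4591) = -3 - 1382/13773 = -42701/13773 ≈ -3.1003)
-7581/t = -7581/(-42701/13773) = -7581*(-13773/42701) = 104413113/42701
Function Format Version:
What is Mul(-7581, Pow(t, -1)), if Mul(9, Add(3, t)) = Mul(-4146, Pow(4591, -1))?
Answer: Rational(104413113, 42701) ≈ 2445.2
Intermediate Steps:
t = Rational(-42701, 13773) (t = Add(-3, Mul(Rational(1, 9), Mul(-4146, Pow(4591, -1)))) = Add(-3, Mul(Rational(1, 9), Mul(-4146, Rational(1, 4591)))) = Add(-3, Mul(Rational(1, 9), Rational(-4146, 4591))) = Add(-3, Rational(-1382, 13773)) = Rational(-42701, 13773) ≈ -3.1003)
Mul(-7581, Pow(t, -1)) = Mul(-7581, Pow(Rational(-42701, 13773), -1)) = Mul(-7581, Rational(-13773, 42701)) = Rational(104413113, 42701)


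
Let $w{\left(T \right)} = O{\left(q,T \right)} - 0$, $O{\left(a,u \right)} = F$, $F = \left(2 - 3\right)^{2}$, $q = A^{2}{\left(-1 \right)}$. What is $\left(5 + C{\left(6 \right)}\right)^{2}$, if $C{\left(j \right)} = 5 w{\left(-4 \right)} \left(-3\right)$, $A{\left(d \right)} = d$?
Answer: $100$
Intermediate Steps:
$q = 1$ ($q = \left(-1\right)^{2} = 1$)
$F = 1$ ($F = \left(-1\right)^{2} = 1$)
$O{\left(a,u \right)} = 1$
$w{\left(T \right)} = 1$ ($w{\left(T \right)} = 1 - 0 = 1 + 0 = 1$)
$C{\left(j \right)} = -15$ ($C{\left(j \right)} = 5 \cdot 1 \left(-3\right) = 5 \left(-3\right) = -15$)
$\left(5 + C{\left(6 \right)}\right)^{2} = \left(5 - 15\right)^{2} = \left(-10\right)^{2} = 100$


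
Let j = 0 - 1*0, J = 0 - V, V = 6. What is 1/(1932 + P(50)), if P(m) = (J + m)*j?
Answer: 1/1932 ≈ 0.00051760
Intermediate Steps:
J = -6 (J = 0 - 1*6 = 0 - 6 = -6)
j = 0 (j = 0 + 0 = 0)
P(m) = 0 (P(m) = (-6 + m)*0 = 0)
1/(1932 + P(50)) = 1/(1932 + 0) = 1/1932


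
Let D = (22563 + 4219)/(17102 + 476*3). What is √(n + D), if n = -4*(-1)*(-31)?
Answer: I*√10520120285/9265 ≈ 11.07*I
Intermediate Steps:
n = -124 (n = 4*(-31) = -124)
D = 13391/9265 (D = 26782/(17102 + 1428) = 26782/18530 = 26782*(1/18530) = 13391/9265 ≈ 1.4453)
√(n + D) = √(-124 + 13391/9265) = √(-1135469/9265) = I*√10520120285/9265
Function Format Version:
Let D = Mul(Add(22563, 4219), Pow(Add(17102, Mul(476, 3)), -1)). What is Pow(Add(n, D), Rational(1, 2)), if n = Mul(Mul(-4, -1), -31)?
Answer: Mul(Rational(1, 9265), I, Pow(10520120285, Rational(1, 2))) ≈ Mul(11.070, I)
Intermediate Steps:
n = -124 (n = Mul(4, -31) = -124)
D = Rational(13391, 9265) (D = Mul(26782, Pow(Add(17102, 1428), -1)) = Mul(26782, Pow(18530, -1)) = Mul(26782, Rational(1, 18530)) = Rational(13391, 9265) ≈ 1.4453)
Pow(Add(n, D), Rational(1, 2)) = Pow(Add(-124, Rational(13391, 9265)), Rational(1, 2)) = Pow(Rational(-1135469, 9265), Rational(1, 2)) = Mul(Rational(1, 9265), I, Pow(10520120285, Rational(1, 2)))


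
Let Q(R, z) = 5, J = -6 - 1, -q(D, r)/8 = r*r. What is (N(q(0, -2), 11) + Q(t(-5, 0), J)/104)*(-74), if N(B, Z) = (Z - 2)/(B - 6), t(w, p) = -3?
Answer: 13801/988 ≈ 13.969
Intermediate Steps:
q(D, r) = -8*r**2 (q(D, r) = -8*r*r = -8*r**2)
N(B, Z) = (-2 + Z)/(-6 + B)
J = -7
(N(q(0, -2), 11) + Q(t(-5, 0), J)/104)*(-74) = ((-2 + 11)/(-6 - 8*(-2)**2) + 5/104)*(-74) = (9/(-6 - 8*4) + 5*(1/104))*(-74) = (9/(-6 - 32) + 5/104)*(-74) = (9/(-38) + 5/104)*(-74) = (-1/38*9 + 5/104)*(-74) = (-9/38 + 5/104)*(-74) = -373/1976*(-74) = 13801/988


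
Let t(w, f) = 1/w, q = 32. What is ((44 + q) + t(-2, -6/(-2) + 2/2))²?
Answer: 22801/4 ≈ 5700.3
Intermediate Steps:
((44 + q) + t(-2, -6/(-2) + 2/2))² = ((44 + 32) + 1/(-2))² = (76 - ½)² = (151/2)² = 22801/4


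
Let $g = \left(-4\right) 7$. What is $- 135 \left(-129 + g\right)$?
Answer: $21195$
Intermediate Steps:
$g = -28$
$- 135 \left(-129 + g\right) = - 135 \left(-129 - 28\right) = \left(-135\right) \left(-157\right) = 21195$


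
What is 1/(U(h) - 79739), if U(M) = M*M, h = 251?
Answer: -1/16738 ≈ -5.9744e-5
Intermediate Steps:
U(M) = M²
1/(U(h) - 79739) = 1/(251² - 79739) = 1/(63001 - 79739) = 1/(-16738) = -1/16738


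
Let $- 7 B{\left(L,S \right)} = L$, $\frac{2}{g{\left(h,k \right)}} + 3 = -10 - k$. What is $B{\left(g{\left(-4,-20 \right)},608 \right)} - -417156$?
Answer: $\frac{20440642}{49} \approx 4.1716 \cdot 10^{5}$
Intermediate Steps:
$g{\left(h,k \right)} = \frac{2}{-13 - k}$ ($g{\left(h,k \right)} = \frac{2}{-3 - \left(10 + k\right)} = \frac{2}{-13 - k}$)
$B{\left(L,S \right)} = - \frac{L}{7}$
$B{\left(g{\left(-4,-20 \right)},608 \right)} - -417156 = - \frac{\left(-2\right) \frac{1}{13 - 20}}{7} - -417156 = - \frac{\left(-2\right) \frac{1}{-7}}{7} + 417156 = - \frac{\left(-2\right) \left(- \frac{1}{7}\right)}{7} + 417156 = \left(- \frac{1}{7}\right) \frac{2}{7} + 417156 = - \frac{2}{49} + 417156 = \frac{20440642}{49}$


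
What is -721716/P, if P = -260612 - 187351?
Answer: 240572/149321 ≈ 1.6111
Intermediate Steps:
P = -447963
-721716/P = -721716/(-447963) = -721716*(-1/447963) = 240572/149321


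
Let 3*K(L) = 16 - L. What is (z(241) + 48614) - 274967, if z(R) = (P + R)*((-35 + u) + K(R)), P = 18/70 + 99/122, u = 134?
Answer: -470860059/2135 ≈ -2.2054e+5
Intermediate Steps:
K(L) = 16/3 - L/3 (K(L) = (16 - L)/3 = 16/3 - L/3)
P = 4563/4270 (P = 18*(1/70) + 99*(1/122) = 9/35 + 99/122 = 4563/4270 ≈ 1.0686)
z(R) = (313/3 - R/3)*(4563/4270 + R) (z(R) = (4563/4270 + R)*((-35 + 134) + (16/3 - R/3)) = (4563/4270 + R)*(99 + (16/3 - R/3)) = (4563/4270 + R)*(313/3 - R/3) = (313/3 - R/3)*(4563/4270 + R))
(z(241) + 48614) - 274967 = ((476073/4270 - ⅓*241² + (1331947/12810)*241) + 48614) - 274967 = ((476073/4270 - ⅓*58081 + 320999227/12810) + 48614) - 274967 = ((476073/4270 - 58081/3 + 320999227/12810) + 48614) - 274967 = (12403596/2135 + 48614) - 274967 = 116194486/2135 - 274967 = -470860059/2135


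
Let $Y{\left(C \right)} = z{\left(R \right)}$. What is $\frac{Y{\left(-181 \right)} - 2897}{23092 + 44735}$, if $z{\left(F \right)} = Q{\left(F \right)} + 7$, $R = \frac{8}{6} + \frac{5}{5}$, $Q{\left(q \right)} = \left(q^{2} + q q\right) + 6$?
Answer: $- \frac{25858}{610443} \approx -0.042359$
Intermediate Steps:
$Q{\left(q \right)} = 6 + 2 q^{2}$ ($Q{\left(q \right)} = \left(q^{2} + q^{2}\right) + 6 = 2 q^{2} + 6 = 6 + 2 q^{2}$)
$R = \frac{7}{3}$ ($R = 8 \cdot \frac{1}{6} + 5 \cdot \frac{1}{5} = \frac{4}{3} + 1 = \frac{7}{3} \approx 2.3333$)
$z{\left(F \right)} = 13 + 2 F^{2}$ ($z{\left(F \right)} = \left(6 + 2 F^{2}\right) + 7 = 13 + 2 F^{2}$)
$Y{\left(C \right)} = \frac{215}{9}$ ($Y{\left(C \right)} = 13 + 2 \left(\frac{7}{3}\right)^{2} = 13 + 2 \cdot \frac{49}{9} = 13 + \frac{98}{9} = \frac{215}{9}$)
$\frac{Y{\left(-181 \right)} - 2897}{23092 + 44735} = \frac{\frac{215}{9} - 2897}{23092 + 44735} = - \frac{25858}{9 \cdot 67827} = \left(- \frac{25858}{9}\right) \frac{1}{67827} = - \frac{25858}{610443}$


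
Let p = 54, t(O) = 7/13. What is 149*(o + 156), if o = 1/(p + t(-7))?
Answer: 16481933/709 ≈ 23247.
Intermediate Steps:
t(O) = 7/13 (t(O) = 7*(1/13) = 7/13)
o = 13/709 (o = 1/(54 + 7/13) = 1/(709/13) = 13/709 ≈ 0.018336)
149*(o + 156) = 149*(13/709 + 156) = 149*(110617/709) = 16481933/709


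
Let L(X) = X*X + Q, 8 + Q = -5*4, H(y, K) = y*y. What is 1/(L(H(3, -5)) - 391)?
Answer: -1/338 ≈ -0.0029586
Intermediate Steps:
H(y, K) = y²
Q = -28 (Q = -8 - 5*4 = -8 - 20 = -28)
L(X) = -28 + X² (L(X) = X*X - 28 = X² - 28 = -28 + X²)
1/(L(H(3, -5)) - 391) = 1/((-28 + (3²)²) - 391) = 1/((-28 + 9²) - 391) = 1/((-28 + 81) - 391) = 1/(53 - 391) = 1/(-338) = -1/338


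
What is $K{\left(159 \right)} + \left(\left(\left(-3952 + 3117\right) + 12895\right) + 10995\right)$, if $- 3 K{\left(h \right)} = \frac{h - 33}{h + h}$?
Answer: $\frac{1221908}{53} \approx 23055.0$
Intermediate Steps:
$K{\left(h \right)} = - \frac{-33 + h}{6 h}$ ($K{\left(h \right)} = - \frac{\left(h - 33\right) \frac{1}{h + h}}{3} = - \frac{\left(-33 + h\right) \frac{1}{2 h}}{3} = - \frac{\frac{1}{2} \frac{1}{h} \left(-33 + h\right)}{3} = - \frac{-33 + h}{6 h}$)
$K{\left(159 \right)} + \left(\left(\left(-3952 + 3117\right) + 12895\right) + 10995\right) = \frac{33 - 159}{6 \cdot 159} + \left(\left(\left(-3952 + 3117\right) + 12895\right) + 10995\right) = \frac{1}{6} \cdot \frac{1}{159} \left(33 - 159\right) + \left(\left(-835 + 12895\right) + 10995\right) = \frac{1}{6} \cdot \frac{1}{159} \left(-126\right) + \left(12060 + 10995\right) = - \frac{7}{53} + 23055 = \frac{1221908}{53}$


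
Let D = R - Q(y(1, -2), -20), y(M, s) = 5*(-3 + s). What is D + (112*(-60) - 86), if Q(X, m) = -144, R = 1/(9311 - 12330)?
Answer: -20112579/3019 ≈ -6662.0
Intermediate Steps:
R = -1/3019 (R = 1/(-3019) = -1/3019 ≈ -0.00033124)
y(M, s) = -15 + 5*s
D = 434735/3019 (D = -1/3019 - 1*(-144) = -1/3019 + 144 = 434735/3019 ≈ 144.00)
D + (112*(-60) - 86) = 434735/3019 + (112*(-60) - 86) = 434735/3019 + (-6720 - 86) = 434735/3019 - 6806 = -20112579/3019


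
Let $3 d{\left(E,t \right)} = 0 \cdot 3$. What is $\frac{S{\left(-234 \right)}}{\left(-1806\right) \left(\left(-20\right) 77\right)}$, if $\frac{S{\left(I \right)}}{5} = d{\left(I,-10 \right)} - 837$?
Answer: $- \frac{279}{185416} \approx -0.0015047$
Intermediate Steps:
$d{\left(E,t \right)} = 0$ ($d{\left(E,t \right)} = \frac{0 \cdot 3}{3} = \frac{1}{3} \cdot 0 = 0$)
$S{\left(I \right)} = -4185$ ($S{\left(I \right)} = 5 \left(0 - 837\right) = 5 \left(-837\right) = -4185$)
$\frac{S{\left(-234 \right)}}{\left(-1806\right) \left(\left(-20\right) 77\right)} = - \frac{4185}{\left(-1806\right) \left(\left(-20\right) 77\right)} = - \frac{4185}{\left(-1806\right) \left(-1540\right)} = - \frac{4185}{2781240} = \left(-4185\right) \frac{1}{2781240} = - \frac{279}{185416}$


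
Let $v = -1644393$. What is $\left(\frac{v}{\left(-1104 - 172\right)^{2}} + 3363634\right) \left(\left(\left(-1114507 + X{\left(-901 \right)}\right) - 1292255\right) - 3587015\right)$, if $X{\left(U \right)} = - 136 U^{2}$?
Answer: $- \frac{637467621070197645183}{1628176} \approx -3.9152 \cdot 10^{14}$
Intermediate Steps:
$\left(\frac{v}{\left(-1104 - 172\right)^{2}} + 3363634\right) \left(\left(\left(-1114507 + X{\left(-901 \right)}\right) - 1292255\right) - 3587015\right) = \left(- \frac{1644393}{\left(-1104 - 172\right)^{2}} + 3363634\right) \left(\left(\left(-1114507 - 136 \left(-901\right)^{2}\right) - 1292255\right) - 3587015\right) = \left(- \frac{1644393}{\left(-1276\right)^{2}} + 3363634\right) \left(\left(\left(-1114507 - 110404936\right) - 1292255\right) - 3587015\right) = \left(- \frac{1644393}{1628176} + 3363634\right) \left(\left(\left(-1114507 - 110404936\right) - 1292255\right) - 3587015\right) = \left(\left(-1644393\right) \frac{1}{1628176} + 3363634\right) \left(\left(-111519443 - 1292255\right) - 3587015\right) = \left(- \frac{1644393}{1628176} + 3363634\right) \left(-112811698 - 3587015\right) = \frac{5476586507191}{1628176} \left(-116398713\right) = - \frac{637467621070197645183}{1628176}$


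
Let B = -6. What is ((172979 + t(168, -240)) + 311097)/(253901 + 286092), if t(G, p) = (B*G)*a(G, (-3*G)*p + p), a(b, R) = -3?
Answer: 487100/539993 ≈ 0.90205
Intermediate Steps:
t(G, p) = 18*G (t(G, p) = -6*G*(-3) = 18*G)
((172979 + t(168, -240)) + 311097)/(253901 + 286092) = ((172979 + 18*168) + 311097)/(253901 + 286092) = ((172979 + 3024) + 311097)/539993 = (176003 + 311097)*(1/539993) = 487100*(1/539993) = 487100/539993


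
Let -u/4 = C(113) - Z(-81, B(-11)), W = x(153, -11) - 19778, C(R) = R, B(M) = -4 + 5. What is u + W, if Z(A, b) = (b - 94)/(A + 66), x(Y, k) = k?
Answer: -101081/5 ≈ -20216.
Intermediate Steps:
B(M) = 1
Z(A, b) = (-94 + b)/(66 + A)
W = -19789 (W = -11 - 19778 = -19789)
u = -2136/5 (u = -4*(113 - (-94 + 1)/(66 - 81)) = -4*(113 - (-93)/(-15)) = -4*(113 - (-1)*(-93)/15) = -4*(113 - 1*31/5) = -4*(113 - 31/5) = -4*534/5 = -2136/5 ≈ -427.20)
u + W = -2136/5 - 19789 = -101081/5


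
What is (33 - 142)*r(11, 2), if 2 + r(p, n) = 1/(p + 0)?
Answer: 2289/11 ≈ 208.09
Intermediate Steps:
r(p, n) = -2 + 1/p (r(p, n) = -2 + 1/(p + 0) = -2 + 1/p)
(33 - 142)*r(11, 2) = (33 - 142)*(-2 + 1/11) = -109*(-2 + 1/11) = -109*(-21/11) = 2289/11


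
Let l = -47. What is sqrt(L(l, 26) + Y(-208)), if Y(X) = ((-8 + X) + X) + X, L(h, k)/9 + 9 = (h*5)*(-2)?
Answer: sqrt(3517) ≈ 59.304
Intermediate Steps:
L(h, k) = -81 - 90*h (L(h, k) = -81 + 9*((h*5)*(-2)) = -81 + 9*((5*h)*(-2)) = -81 + 9*(-10*h) = -81 - 90*h)
Y(X) = -8 + 3*X (Y(X) = (-8 + 2*X) + X = -8 + 3*X)
sqrt(L(l, 26) + Y(-208)) = sqrt((-81 - 90*(-47)) + (-8 + 3*(-208))) = sqrt((-81 + 4230) + (-8 - 624)) = sqrt(4149 - 632) = sqrt(3517)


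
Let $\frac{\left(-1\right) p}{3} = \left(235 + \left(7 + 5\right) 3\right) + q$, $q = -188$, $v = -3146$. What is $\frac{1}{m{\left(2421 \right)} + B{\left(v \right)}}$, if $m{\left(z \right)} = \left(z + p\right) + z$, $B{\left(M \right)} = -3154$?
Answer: $\frac{1}{1439} \approx 0.00069493$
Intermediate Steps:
$p = -249$ ($p = - 3 \left(\left(235 + \left(7 + 5\right) 3\right) - 188\right) = - 3 \left(\left(235 + 12 \cdot 3\right) - 188\right) = - 3 \left(\left(235 + 36\right) - 188\right) = - 3 \left(271 - 188\right) = \left(-3\right) 83 = -249$)
$m{\left(z \right)} = -249 + 2 z$ ($m{\left(z \right)} = \left(z - 249\right) + z = \left(-249 + z\right) + z = -249 + 2 z$)
$\frac{1}{m{\left(2421 \right)} + B{\left(v \right)}} = \frac{1}{\left(-249 + 2 \cdot 2421\right) - 3154} = \frac{1}{\left(-249 + 4842\right) - 3154} = \frac{1}{4593 - 3154} = \frac{1}{1439}$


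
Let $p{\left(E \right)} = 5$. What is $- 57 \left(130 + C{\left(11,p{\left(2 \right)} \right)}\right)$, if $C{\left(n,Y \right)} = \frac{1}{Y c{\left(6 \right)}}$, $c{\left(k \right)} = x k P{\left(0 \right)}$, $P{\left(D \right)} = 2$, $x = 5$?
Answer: $- \frac{741019}{100} \approx -7410.2$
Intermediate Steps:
$c{\left(k \right)} = 10 k$ ($c{\left(k \right)} = 5 k 2 = 10 k$)
$C{\left(n,Y \right)} = \frac{1}{60 Y}$ ($C{\left(n,Y \right)} = \frac{1}{Y 10 \cdot 6} = \frac{1}{Y 60} = \frac{1}{Y} \frac{1}{60} = \frac{1}{60 Y}$)
$- 57 \left(130 + C{\left(11,p{\left(2 \right)} \right)}\right) = - 57 \left(130 + \frac{1}{60 \cdot 5}\right) = - 57 \left(130 + \frac{1}{60} \cdot \frac{1}{5}\right) = - 57 \left(130 + \frac{1}{300}\right) = \left(-57\right) \frac{39001}{300} = - \frac{741019}{100}$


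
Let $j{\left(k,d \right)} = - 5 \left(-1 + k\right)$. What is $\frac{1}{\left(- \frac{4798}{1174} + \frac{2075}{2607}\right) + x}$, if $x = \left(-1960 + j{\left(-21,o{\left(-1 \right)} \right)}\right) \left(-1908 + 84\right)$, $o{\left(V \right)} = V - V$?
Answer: $\frac{1530309}{5163869653432} \approx 2.9635 \cdot 10^{-7}$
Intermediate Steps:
$o{\left(V \right)} = 0$
$j{\left(k,d \right)} = 5 - 5 k$
$x = 3374400$ ($x = \left(-1960 + \left(5 - -105\right)\right) \left(-1908 + 84\right) = \left(-1960 + \left(5 + 105\right)\right) \left(-1824\right) = \left(-1960 + 110\right) \left(-1824\right) = \left(-1850\right) \left(-1824\right) = 3374400$)
$\frac{1}{\left(- \frac{4798}{1174} + \frac{2075}{2607}\right) + x} = \frac{1}{\left(- \frac{4798}{1174} + \frac{2075}{2607}\right) + 3374400} = \frac{1}{\left(\left(-4798\right) \frac{1}{1174} + 2075 \cdot \frac{1}{2607}\right) + 3374400} = \frac{1}{\left(- \frac{2399}{587} + \frac{2075}{2607}\right) + 3374400} = \frac{1}{- \frac{5036168}{1530309} + 3374400} = \frac{1}{\frac{5163869653432}{1530309}} = \frac{1530309}{5163869653432}$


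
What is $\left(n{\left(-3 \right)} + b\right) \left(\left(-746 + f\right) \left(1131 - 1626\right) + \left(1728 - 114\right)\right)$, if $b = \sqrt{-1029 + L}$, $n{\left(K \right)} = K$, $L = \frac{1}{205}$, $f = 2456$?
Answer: $2534508 - \frac{27034752 i \sqrt{42230}}{205} \approx 2.5345 \cdot 10^{6} - 2.7101 \cdot 10^{7} i$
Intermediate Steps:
$L = \frac{1}{205} \approx 0.0048781$
$b = \frac{32 i \sqrt{42230}}{205}$ ($b = \sqrt{-1029 + \frac{1}{205}} = \sqrt{- \frac{210944}{205}} = \frac{32 i \sqrt{42230}}{205} \approx 32.078 i$)
$\left(n{\left(-3 \right)} + b\right) \left(\left(-746 + f\right) \left(1131 - 1626\right) + \left(1728 - 114\right)\right) = \left(-3 + \frac{32 i \sqrt{42230}}{205}\right) \left(\left(-746 + 2456\right) \left(1131 - 1626\right) + \left(1728 - 114\right)\right) = \left(-3 + \frac{32 i \sqrt{42230}}{205}\right) \left(1710 \left(-495\right) + 1614\right) = \left(-3 + \frac{32 i \sqrt{42230}}{205}\right) \left(-846450 + 1614\right) = \left(-3 + \frac{32 i \sqrt{42230}}{205}\right) \left(-844836\right) = 2534508 - \frac{27034752 i \sqrt{42230}}{205}$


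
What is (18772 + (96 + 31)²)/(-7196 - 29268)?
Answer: -34901/36464 ≈ -0.95714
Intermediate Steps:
(18772 + (96 + 31)²)/(-7196 - 29268) = (18772 + 127²)/(-36464) = (18772 + 16129)*(-1/36464) = 34901*(-1/36464) = -34901/36464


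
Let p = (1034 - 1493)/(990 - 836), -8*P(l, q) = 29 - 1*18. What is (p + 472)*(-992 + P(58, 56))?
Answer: -574003863/1232 ≈ -4.6591e+5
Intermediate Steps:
P(l, q) = -11/8 (P(l, q) = -(29 - 1*18)/8 = -(29 - 18)/8 = -⅛*11 = -11/8)
p = -459/154 ≈ -2.9805
(p + 472)*(-992 + P(58, 56)) = (-459/154 + 472)*(-992 - 11/8) = (72229/154)*(-7947/8) = -574003863/1232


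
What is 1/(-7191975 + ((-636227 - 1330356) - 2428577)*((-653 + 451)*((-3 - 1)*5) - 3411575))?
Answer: 1/14976654338625 ≈ 6.6771e-14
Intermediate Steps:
1/(-7191975 + ((-636227 - 1330356) - 2428577)*((-653 + 451)*((-3 - 1)*5) - 3411575)) = 1/(-7191975 + (-1966583 - 2428577)*(-(-808)*5 - 3411575)) = 1/(-7191975 - 4395160*(-202*(-20) - 3411575)) = 1/(-7191975 - 4395160*(4040 - 3411575)) = 1/(-7191975 - 4395160*(-3407535)) = 1/(-7191975 + 14976661530600) = 1/14976654338625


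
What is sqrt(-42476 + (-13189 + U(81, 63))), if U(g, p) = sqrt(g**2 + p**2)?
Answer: 3*sqrt(-6185 + sqrt(130)) ≈ 235.72*I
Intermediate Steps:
sqrt(-42476 + (-13189 + U(81, 63))) = sqrt(-42476 + (-13189 + sqrt(81**2 + 63**2))) = sqrt(-42476 + (-13189 + sqrt(6561 + 3969))) = sqrt(-42476 + (-13189 + sqrt(10530))) = sqrt(-42476 + (-13189 + 9*sqrt(130))) = sqrt(-55665 + 9*sqrt(130))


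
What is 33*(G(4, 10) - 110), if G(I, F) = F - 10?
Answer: -3630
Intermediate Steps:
G(I, F) = -10 + F
33*(G(4, 10) - 110) = 33*((-10 + 10) - 110) = 33*(0 - 110) = 33*(-110) = -3630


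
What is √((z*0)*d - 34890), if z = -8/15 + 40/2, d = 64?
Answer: I*√34890 ≈ 186.79*I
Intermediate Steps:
z = 292/15 (z = -8*1/15 + 40*(½) = -8/15 + 20 = 292/15 ≈ 19.467)
√((z*0)*d - 34890) = √(((292/15)*0)*64 - 34890) = √(0*64 - 34890) = √(0 - 34890) = √(-34890) = I*√34890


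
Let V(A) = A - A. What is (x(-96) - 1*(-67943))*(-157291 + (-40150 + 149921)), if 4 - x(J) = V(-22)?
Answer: -3228841440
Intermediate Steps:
V(A) = 0
x(J) = 4 (x(J) = 4 - 1*0 = 4 + 0 = 4)
(x(-96) - 1*(-67943))*(-157291 + (-40150 + 149921)) = (4 - 1*(-67943))*(-157291 + (-40150 + 149921)) = (4 + 67943)*(-157291 + 109771) = 67947*(-47520) = -3228841440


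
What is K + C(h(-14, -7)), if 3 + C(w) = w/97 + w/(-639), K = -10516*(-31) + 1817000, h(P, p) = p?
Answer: 132829131325/61983 ≈ 2.1430e+6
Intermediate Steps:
K = 2142996 (K = 325996 + 1817000 = 2142996)
C(w) = -3 + 542*w/61983 (C(w) = -3 + (w/97 + w/(-639)) = -3 + (w*(1/97) + w*(-1/639)) = -3 + (w/97 - w/639) = -3 + 542*w/61983)
K + C(h(-14, -7)) = 2142996 + (-3 + (542/61983)*(-7)) = 2142996 + (-3 - 3794/61983) = 2142996 - 189743/61983 = 132829131325/61983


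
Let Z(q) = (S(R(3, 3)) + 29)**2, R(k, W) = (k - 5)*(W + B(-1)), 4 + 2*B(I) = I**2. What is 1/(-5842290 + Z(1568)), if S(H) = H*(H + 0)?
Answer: -1/5840846 ≈ -1.7121e-7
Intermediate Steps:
B(I) = -2 + I**2/2
R(k, W) = (-5 + k)*(-3/2 + W) (R(k, W) = (k - 5)*(W + (-2 + (1/2)*(-1)**2)) = (-5 + k)*(W + (-2 + (1/2)*1)) = (-5 + k)*(W + (-2 + 1/2)) = (-5 + k)*(W - 3/2) = (-5 + k)*(-3/2 + W))
S(H) = H**2 (S(H) = H*H = H**2)
Z(q) = 1444 (Z(q) = ((15/2 - 5*3 - 3/2*3 + 3*3)**2 + 29)**2 = ((15/2 - 15 - 9/2 + 9)**2 + 29)**2 = ((-3)**2 + 29)**2 = (9 + 29)**2 = 38**2 = 1444)
1/(-5842290 + Z(1568)) = 1/(-5842290 + 1444) = 1/(-5840846) = -1/5840846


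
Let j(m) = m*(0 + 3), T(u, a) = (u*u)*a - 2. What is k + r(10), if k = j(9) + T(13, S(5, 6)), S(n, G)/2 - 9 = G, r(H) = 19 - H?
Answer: 5104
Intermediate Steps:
S(n, G) = 18 + 2*G
T(u, a) = -2 + a*u² (T(u, a) = u²*a - 2 = a*u² - 2 = -2 + a*u²)
j(m) = 3*m (j(m) = m*3 = 3*m)
k = 5095 (k = 3*9 + (-2 + (18 + 2*6)*13²) = 27 + (-2 + (18 + 12)*169) = 27 + (-2 + 30*169) = 27 + (-2 + 5070) = 27 + 5068 = 5095)
k + r(10) = 5095 + (19 - 1*10) = 5095 + (19 - 10) = 5095 + 9 = 5104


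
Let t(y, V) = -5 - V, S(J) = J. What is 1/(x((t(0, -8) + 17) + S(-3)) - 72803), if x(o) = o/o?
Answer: -1/72802 ≈ -1.3736e-5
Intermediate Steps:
x(o) = 1
1/(x((t(0, -8) + 17) + S(-3)) - 72803) = 1/(1 - 72803) = 1/(-72802) = -1/72802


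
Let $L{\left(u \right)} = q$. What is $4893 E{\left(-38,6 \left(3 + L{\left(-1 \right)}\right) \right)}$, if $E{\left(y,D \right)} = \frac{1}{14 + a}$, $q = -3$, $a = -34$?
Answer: $- \frac{4893}{20} \approx -244.65$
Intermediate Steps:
$L{\left(u \right)} = -3$
$E{\left(y,D \right)} = - \frac{1}{20}$ ($E{\left(y,D \right)} = \frac{1}{14 - 34} = \frac{1}{-20} = - \frac{1}{20}$)
$4893 E{\left(-38,6 \left(3 + L{\left(-1 \right)}\right) \right)} = 4893 \left(- \frac{1}{20}\right) = - \frac{4893}{20}$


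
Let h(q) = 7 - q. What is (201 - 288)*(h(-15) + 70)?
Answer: -8004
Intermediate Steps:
(201 - 288)*(h(-15) + 70) = (201 - 288)*((7 - 1*(-15)) + 70) = -87*((7 + 15) + 70) = -87*(22 + 70) = -87*92 = -8004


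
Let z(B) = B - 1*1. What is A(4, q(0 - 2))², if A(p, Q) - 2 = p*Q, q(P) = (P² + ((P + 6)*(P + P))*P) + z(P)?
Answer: 17956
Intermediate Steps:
z(B) = -1 + B (z(B) = B - 1 = -1 + B)
q(P) = -1 + P + P² + 2*P²*(6 + P) (q(P) = (P² + ((P + 6)*(P + P))*P) + (-1 + P) = (P² + ((6 + P)*(2*P))*P) + (-1 + P) = (P² + (2*P*(6 + P))*P) + (-1 + P) = (P² + 2*P²*(6 + P)) + (-1 + P) = -1 + P + P² + 2*P²*(6 + P))
A(p, Q) = 2 + Q*p (A(p, Q) = 2 + p*Q = 2 + Q*p)
A(4, q(0 - 2))² = (2 + (-1 + (0 - 2) + 2*(0 - 2)³ + 13*(0 - 2)²)*4)² = (2 + (-1 - 2 + 2*(-2)³ + 13*(-2)²)*4)² = (2 + (-1 - 2 + 2*(-8) + 13*4)*4)² = (2 + (-1 - 2 - 16 + 52)*4)² = (2 + 33*4)² = (2 + 132)² = 134² = 17956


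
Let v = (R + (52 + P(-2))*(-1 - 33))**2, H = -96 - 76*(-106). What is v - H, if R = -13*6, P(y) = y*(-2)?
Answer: 3920364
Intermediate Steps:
P(y) = -2*y
R = -78
H = 7960 (H = -96 + 8056 = 7960)
v = 3928324 (v = (-78 + (52 - 2*(-2))*(-1 - 33))**2 = (-78 + (52 + 4)*(-34))**2 = (-78 + 56*(-34))**2 = (-78 - 1904)**2 = (-1982)**2 = 3928324)
v - H = 3928324 - 1*7960 = 3928324 - 7960 = 3920364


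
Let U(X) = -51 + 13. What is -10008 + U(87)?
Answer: -10046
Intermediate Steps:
U(X) = -38
-10008 + U(87) = -10008 - 38 = -10046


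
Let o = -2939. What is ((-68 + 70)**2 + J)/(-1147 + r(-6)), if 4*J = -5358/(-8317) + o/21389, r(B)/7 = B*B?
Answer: -2936435607/636854480540 ≈ -0.0046108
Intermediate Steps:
r(B) = 7*B**2 (r(B) = 7*(B*B) = 7*B**2)
J = 90158599/711569252 (J = (-5358/(-8317) - 2939/21389)/4 = (-5358*(-1/8317) - 2939*1/21389)/4 = (5358/8317 - 2939/21389)/4 = (1/4)*(90158599/177892313) = 90158599/711569252 ≈ 0.12670)
((-68 + 70)**2 + J)/(-1147 + r(-6)) = ((-68 + 70)**2 + 90158599/711569252)/(-1147 + 7*(-6)**2) = (2**2 + 90158599/711569252)/(-1147 + 7*36) = (4 + 90158599/711569252)/(-1147 + 252) = (2936435607/711569252)/(-895) = (2936435607/711569252)*(-1/895) = -2936435607/636854480540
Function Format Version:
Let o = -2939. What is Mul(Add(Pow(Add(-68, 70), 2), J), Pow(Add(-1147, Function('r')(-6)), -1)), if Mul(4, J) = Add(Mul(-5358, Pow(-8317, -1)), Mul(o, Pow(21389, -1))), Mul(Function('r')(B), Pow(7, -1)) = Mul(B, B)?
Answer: Rational(-2936435607, 636854480540) ≈ -0.0046108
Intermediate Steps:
Function('r')(B) = Mul(7, Pow(B, 2)) (Function('r')(B) = Mul(7, Mul(B, B)) = Mul(7, Pow(B, 2)))
J = Rational(90158599, 711569252) (J = Mul(Rational(1, 4), Add(Mul(-5358, Pow(-8317, -1)), Mul(-2939, Pow(21389, -1)))) = Mul(Rational(1, 4), Add(Mul(-5358, Rational(-1, 8317)), Mul(-2939, Rational(1, 21389)))) = Mul(Rational(1, 4), Add(Rational(5358, 8317), Rational(-2939, 21389))) = Mul(Rational(1, 4), Rational(90158599, 177892313)) = Rational(90158599, 711569252) ≈ 0.12670)
Mul(Add(Pow(Add(-68, 70), 2), J), Pow(Add(-1147, Function('r')(-6)), -1)) = Mul(Add(Pow(Add(-68, 70), 2), Rational(90158599, 711569252)), Pow(Add(-1147, Mul(7, Pow(-6, 2))), -1)) = Mul(Add(Pow(2, 2), Rational(90158599, 711569252)), Pow(Add(-1147, Mul(7, 36)), -1)) = Mul(Add(4, Rational(90158599, 711569252)), Pow(Add(-1147, 252), -1)) = Mul(Rational(2936435607, 711569252), Pow(-895, -1)) = Mul(Rational(2936435607, 711569252), Rational(-1, 895)) = Rational(-2936435607, 636854480540)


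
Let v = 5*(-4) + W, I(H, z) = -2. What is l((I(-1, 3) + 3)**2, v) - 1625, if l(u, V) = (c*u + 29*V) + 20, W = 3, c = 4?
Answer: -2094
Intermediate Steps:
v = -17 (v = 5*(-4) + 3 = -20 + 3 = -17)
l(u, V) = 20 + 4*u + 29*V (l(u, V) = (4*u + 29*V) + 20 = 20 + 4*u + 29*V)
l((I(-1, 3) + 3)**2, v) - 1625 = (20 + 4*(-2 + 3)**2 + 29*(-17)) - 1625 = (20 + 4*1**2 - 493) - 1625 = (20 + 4*1 - 493) - 1625 = (20 + 4 - 493) - 1625 = -469 - 1625 = -2094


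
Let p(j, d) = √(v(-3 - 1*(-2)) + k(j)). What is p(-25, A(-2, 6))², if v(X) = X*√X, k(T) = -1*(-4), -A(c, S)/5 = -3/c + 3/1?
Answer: 4 - I ≈ 4.0 - 1.0*I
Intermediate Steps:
A(c, S) = -15 + 15/c (A(c, S) = -5*(-3/c + 3/1) = -5*(-3/c + 3*1) = -5*(-3/c + 3) = -5*(3 - 3/c) = -15 + 15/c)
k(T) = 4
v(X) = X^(3/2)
p(j, d) = √(4 - I) (p(j, d) = √((-3 - 1*(-2))^(3/2) + 4) = √((-3 + 2)^(3/2) + 4) = √((-1)^(3/2) + 4) = √(-I + 4) = √(4 - I))
p(-25, A(-2, 6))² = (√(4 - I))² = 4 - I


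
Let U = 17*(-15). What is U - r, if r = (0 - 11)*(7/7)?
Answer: -244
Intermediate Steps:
U = -255
r = -11 (r = -77/7 = -11*1 = -11)
U - r = -255 - 1*(-11) = -255 + 11 = -244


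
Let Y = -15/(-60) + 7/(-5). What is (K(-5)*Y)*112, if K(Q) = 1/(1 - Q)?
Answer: -322/15 ≈ -21.467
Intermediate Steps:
Y = -23/20 (Y = -15*(-1/60) + 7*(-1/5) = 1/4 - 7/5 = -23/20 ≈ -1.1500)
(K(-5)*Y)*112 = (-1/(-1 - 5)*(-23/20))*112 = (-1/(-6)*(-23/20))*112 = (-1*(-1/6)*(-23/20))*112 = ((1/6)*(-23/20))*112 = -23/120*112 = -322/15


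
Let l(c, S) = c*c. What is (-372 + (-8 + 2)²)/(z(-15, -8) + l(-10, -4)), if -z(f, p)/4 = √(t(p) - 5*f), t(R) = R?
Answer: -350/93 - 14*√67/93 ≈ -4.9956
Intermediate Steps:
z(f, p) = -4*√(p - 5*f)
l(c, S) = c²
(-372 + (-8 + 2)²)/(z(-15, -8) + l(-10, -4)) = (-372 + (-8 + 2)²)/(-4*√(-8 - 5*(-15)) + (-10)²) = (-372 + (-6)²)/(-4*√(-8 + 75) + 100) = (-372 + 36)/(-4*√67 + 100) = -336/(100 - 4*√67)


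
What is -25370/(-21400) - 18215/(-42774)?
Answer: 73748869/45768180 ≈ 1.6114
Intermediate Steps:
-25370/(-21400) - 18215/(-42774) = -25370*(-1/21400) - 18215*(-1/42774) = 2537/2140 + 18215/42774 = 73748869/45768180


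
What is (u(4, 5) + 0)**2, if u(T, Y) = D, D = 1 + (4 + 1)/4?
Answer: 81/16 ≈ 5.0625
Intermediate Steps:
D = 9/4 (D = 1 + 5*(1/4) = 1 + 5/4 = 9/4 ≈ 2.2500)
u(T, Y) = 9/4
(u(4, 5) + 0)**2 = (9/4 + 0)**2 = (9/4)**2 = 81/16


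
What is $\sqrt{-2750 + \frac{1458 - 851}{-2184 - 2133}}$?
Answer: $\frac{7 i \sqrt{1045978881}}{4317} \approx 52.442 i$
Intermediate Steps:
$\sqrt{-2750 + \frac{1458 - 851}{-2184 - 2133}} = \sqrt{-2750 + \frac{607}{-4317}} = \sqrt{-2750 + 607 \left(- \frac{1}{4317}\right)} = \sqrt{-2750 - \frac{607}{4317}} = \sqrt{- \frac{11872357}{4317}} = \frac{7 i \sqrt{1045978881}}{4317}$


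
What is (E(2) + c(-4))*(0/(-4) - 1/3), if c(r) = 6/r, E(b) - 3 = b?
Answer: -7/6 ≈ -1.1667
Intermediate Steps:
E(b) = 3 + b
(E(2) + c(-4))*(0/(-4) - 1/3) = ((3 + 2) + 6/(-4))*(0/(-4) - 1/3) = (5 + 6*(-¼))*(0*(-¼) - 1*⅓) = (5 - 3/2)*(0 - ⅓) = (7/2)*(-⅓) = -7/6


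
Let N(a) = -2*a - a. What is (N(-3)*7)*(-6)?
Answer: -378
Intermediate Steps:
N(a) = -3*a
(N(-3)*7)*(-6) = (-3*(-3)*7)*(-6) = (9*7)*(-6) = 63*(-6) = -378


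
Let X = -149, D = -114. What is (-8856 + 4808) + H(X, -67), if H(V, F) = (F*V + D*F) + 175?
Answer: 13748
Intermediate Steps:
H(V, F) = 175 - 114*F + F*V (H(V, F) = (F*V - 114*F) + 175 = (-114*F + F*V) + 175 = 175 - 114*F + F*V)
(-8856 + 4808) + H(X, -67) = (-8856 + 4808) + (175 - 114*(-67) - 67*(-149)) = -4048 + (175 + 7638 + 9983) = -4048 + 17796 = 13748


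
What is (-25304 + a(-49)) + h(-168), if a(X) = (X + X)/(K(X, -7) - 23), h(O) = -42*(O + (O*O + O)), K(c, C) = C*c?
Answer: -191456049/160 ≈ -1.1966e+6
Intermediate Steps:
h(O) = -84*O - 42*O² (h(O) = -42*(O + (O² + O)) = -42*(O + (O + O²)) = -42*(O² + 2*O) = -84*O - 42*O²)
a(X) = 2*X/(-23 - 7*X) (a(X) = (X + X)/(-7*X - 23) = (2*X)/(-23 - 7*X) = 2*X/(-23 - 7*X))
(-25304 + a(-49)) + h(-168) = (-25304 - 2*(-49)/(23 + 7*(-49))) - 42*(-168)*(2 - 168) = (-25304 - 2*(-49)/(23 - 343)) - 42*(-168)*(-166) = (-25304 - 2*(-49)/(-320)) - 1171296 = (-25304 - 2*(-49)*(-1/320)) - 1171296 = (-25304 - 49/160) - 1171296 = -4048689/160 - 1171296 = -191456049/160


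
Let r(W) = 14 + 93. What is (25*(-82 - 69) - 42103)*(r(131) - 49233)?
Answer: 2253802628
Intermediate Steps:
r(W) = 107
(25*(-82 - 69) - 42103)*(r(131) - 49233) = (25*(-82 - 69) - 42103)*(107 - 49233) = (25*(-151) - 42103)*(-49126) = (-3775 - 42103)*(-49126) = -45878*(-49126) = 2253802628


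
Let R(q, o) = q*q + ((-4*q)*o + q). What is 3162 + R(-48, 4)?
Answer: 6186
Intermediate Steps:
R(q, o) = q + q² - 4*o*q (R(q, o) = q² + (-4*o*q + q) = q² + (q - 4*o*q) = q + q² - 4*o*q)
3162 + R(-48, 4) = 3162 - 48*(1 - 48 - 4*4) = 3162 - 48*(1 - 48 - 16) = 3162 - 48*(-63) = 3162 + 3024 = 6186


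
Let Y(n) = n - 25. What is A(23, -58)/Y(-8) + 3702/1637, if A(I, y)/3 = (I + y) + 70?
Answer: -16573/18007 ≈ -0.92036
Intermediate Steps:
A(I, y) = 210 + 3*I + 3*y (A(I, y) = 3*((I + y) + 70) = 3*(70 + I + y) = 210 + 3*I + 3*y)
Y(n) = -25 + n
A(23, -58)/Y(-8) + 3702/1637 = (210 + 3*23 + 3*(-58))/(-25 - 8) + 3702/1637 = (210 + 69 - 174)/(-33) + 3702*(1/1637) = 105*(-1/33) + 3702/1637 = -35/11 + 3702/1637 = -16573/18007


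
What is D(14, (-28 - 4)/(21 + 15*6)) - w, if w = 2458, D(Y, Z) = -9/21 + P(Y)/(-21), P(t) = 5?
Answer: -7376/3 ≈ -2458.7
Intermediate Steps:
D(Y, Z) = -2/3 (D(Y, Z) = -9/21 + 5/(-21) = -9*1/21 + 5*(-1/21) = -3/7 - 5/21 = -2/3)
D(14, (-28 - 4)/(21 + 15*6)) - w = -2/3 - 1*2458 = -2/3 - 2458 = -7376/3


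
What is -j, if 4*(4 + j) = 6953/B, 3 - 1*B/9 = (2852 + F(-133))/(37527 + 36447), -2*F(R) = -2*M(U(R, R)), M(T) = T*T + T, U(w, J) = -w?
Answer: -80893585/1207488 ≈ -66.993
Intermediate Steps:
M(T) = T + T² (M(T) = T² + T = T + T²)
F(R) = -R*(1 - R) (F(R) = -(-1)*(-R)*(1 - R) = -(-1)*(-R*(1 - R)) = -R*(1 - R))
B = 301872/12329 (B = 27 - 9*(2852 - 133*(-1 - 133))/(37527 + 36447) = 27 - 9*(2852 - 133*(-134))/73974 = 27 - 9*(2852 + 17822)/73974 = 27 - 186066/73974 = 27 - 9*10337/36987 = 27 - 31011/12329 = 301872/12329 ≈ 24.485)
j = 80893585/1207488 (j = -4 + (6953/(301872/12329))/4 = -4 + (6953*(12329/301872))/4 = -4 + (¼)*(85723537/301872) = -4 + 85723537/1207488 = 80893585/1207488 ≈ 66.993)
-j = -1*80893585/1207488 = -80893585/1207488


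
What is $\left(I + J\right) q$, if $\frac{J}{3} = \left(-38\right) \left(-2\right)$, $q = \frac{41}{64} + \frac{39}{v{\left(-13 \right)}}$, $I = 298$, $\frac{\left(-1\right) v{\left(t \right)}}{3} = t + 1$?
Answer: $\frac{87053}{96} \approx 906.8$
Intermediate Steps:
$v{\left(t \right)} = -3 - 3 t$ ($v{\left(t \right)} = - 3 \left(t + 1\right) = - 3 \left(1 + t\right) = -3 - 3 t$)
$q = \frac{331}{192}$ ($q = \frac{41}{64} + \frac{39}{-3 - -39} = 41 \cdot \frac{1}{64} + \frac{39}{-3 + 39} = \frac{41}{64} + \frac{39}{36} = \frac{41}{64} + 39 \cdot \frac{1}{36} = \frac{41}{64} + \frac{13}{12} = \frac{331}{192} \approx 1.724$)
$J = 228$ ($J = 3 \left(\left(-38\right) \left(-2\right)\right) = 3 \cdot 76 = 228$)
$\left(I + J\right) q = \left(298 + 228\right) \frac{331}{192} = 526 \cdot \frac{331}{192} = \frac{87053}{96}$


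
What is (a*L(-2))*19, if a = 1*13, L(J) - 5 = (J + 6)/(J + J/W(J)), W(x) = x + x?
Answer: 1729/3 ≈ 576.33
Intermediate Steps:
W(x) = 2*x
L(J) = 5 + (6 + J)/(½ + J) (L(J) = 5 + (J + 6)/(J + J/((2*J))) = 5 + (6 + J)/(J + J*(1/(2*J))) = 5 + (6 + J)/(J + ½) = 5 + (6 + J)/(½ + J))
a = 13
(a*L(-2))*19 = (13*((17 + 12*(-2))/(1 + 2*(-2))))*19 = (13*((17 - 24)/(1 - 4)))*19 = (13*(-7/(-3)))*19 = (13*(-⅓*(-7)))*19 = (13*(7/3))*19 = (91/3)*19 = 1729/3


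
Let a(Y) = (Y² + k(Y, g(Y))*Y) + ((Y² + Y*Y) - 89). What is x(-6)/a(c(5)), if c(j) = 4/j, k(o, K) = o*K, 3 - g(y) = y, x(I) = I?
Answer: 750/10709 ≈ 0.070035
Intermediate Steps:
g(y) = 3 - y
k(o, K) = K*o
a(Y) = -89 + 3*Y² + Y²*(3 - Y) (a(Y) = (Y² + ((3 - Y)*Y)*Y) + ((Y² + Y*Y) - 89) = (Y² + (Y*(3 - Y))*Y) + ((Y² + Y²) - 89) = (Y² + Y²*(3 - Y)) + (2*Y² - 89) = (Y² + Y²*(3 - Y)) + (-89 + 2*Y²) = -89 + 3*Y² + Y²*(3 - Y))
x(-6)/a(c(5)) = -6/(-89 - (4/5)³ + 6*(4/5)²) = -6/(-89 - (4*(⅕))³ + 6*(4*(⅕))²) = -6/(-89 - (⅘)³ + 6*(⅘)²) = -6/(-89 - 1*64/125 + 6*(16/25)) = -6/(-89 - 64/125 + 96/25) = -6/(-10709/125) = -6*(-125/10709) = 750/10709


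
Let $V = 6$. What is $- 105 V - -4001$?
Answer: $3371$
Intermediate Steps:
$- 105 V - -4001 = \left(-105\right) 6 - -4001 = -630 + 4001 = 3371$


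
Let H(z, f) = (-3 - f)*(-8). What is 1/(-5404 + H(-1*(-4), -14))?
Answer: -1/5492 ≈ -0.00018208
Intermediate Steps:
H(z, f) = 24 + 8*f
1/(-5404 + H(-1*(-4), -14)) = 1/(-5404 + (24 + 8*(-14))) = 1/(-5404 + (24 - 112)) = 1/(-5404 - 88) = 1/(-5492) = -1/5492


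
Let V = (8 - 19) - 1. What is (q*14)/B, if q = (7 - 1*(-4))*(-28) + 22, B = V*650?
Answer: 77/150 ≈ 0.51333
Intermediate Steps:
V = -12 (V = -11 - 1 = -12)
B = -7800 (B = -12*650 = -7800)
q = -286 (q = (7 + 4)*(-28) + 22 = 11*(-28) + 22 = -308 + 22 = -286)
(q*14)/B = -286*14/(-7800) = -4004*(-1/7800) = 77/150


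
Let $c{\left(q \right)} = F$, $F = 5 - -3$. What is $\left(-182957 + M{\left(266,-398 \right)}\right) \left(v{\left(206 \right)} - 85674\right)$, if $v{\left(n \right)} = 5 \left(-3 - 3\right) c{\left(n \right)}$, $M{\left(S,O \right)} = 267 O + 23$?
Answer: $24846328800$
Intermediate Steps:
$F = 8$ ($F = 5 + 3 = 8$)
$M{\left(S,O \right)} = 23 + 267 O$
$c{\left(q \right)} = 8$
$v{\left(n \right)} = -240$ ($v{\left(n \right)} = 5 \left(-3 - 3\right) 8 = 5 \left(-6\right) 8 = \left(-30\right) 8 = -240$)
$\left(-182957 + M{\left(266,-398 \right)}\right) \left(v{\left(206 \right)} - 85674\right) = \left(-182957 + \left(23 + 267 \left(-398\right)\right)\right) \left(-240 - 85674\right) = \left(-182957 + \left(23 - 106266\right)\right) \left(-85914\right) = \left(-182957 - 106243\right) \left(-85914\right) = \left(-289200\right) \left(-85914\right) = 24846328800$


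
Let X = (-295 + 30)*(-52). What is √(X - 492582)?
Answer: I*√478802 ≈ 691.96*I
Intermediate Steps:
X = 13780 (X = -265*(-52) = 13780)
√(X - 492582) = √(13780 - 492582) = √(-478802) = I*√478802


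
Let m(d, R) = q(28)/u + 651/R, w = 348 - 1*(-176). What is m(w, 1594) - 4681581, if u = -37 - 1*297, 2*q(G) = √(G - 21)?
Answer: -7462439463/1594 - √7/668 ≈ -4.6816e+6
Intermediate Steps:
w = 524 (w = 348 + 176 = 524)
q(G) = √(-21 + G)/2 (q(G) = √(G - 21)/2 = √(-21 + G)/2)
u = -334 (u = -37 - 297 = -334)
m(d, R) = 651/R - √7/668 (m(d, R) = (√(-21 + 28)/2)/(-334) + 651/R = (√7/2)*(-1/334) + 651/R = -√7/668 + 651/R = 651/R - √7/668)
m(w, 1594) - 4681581 = (651/1594 - √7/668) - 4681581 = -7462439463/1594 - √7/668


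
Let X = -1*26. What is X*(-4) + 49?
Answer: 153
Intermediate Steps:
X = -26
X*(-4) + 49 = -26*(-4) + 49 = 104 + 49 = 153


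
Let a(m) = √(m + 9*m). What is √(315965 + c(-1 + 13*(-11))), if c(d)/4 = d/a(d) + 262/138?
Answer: √(37608638025 + 571320*I*√10)/345 ≈ 562.11 + 0.013502*I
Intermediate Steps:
a(m) = √10*√m (a(m) = √(10*m) = √10*√m)
c(d) = 524/69 + 2*√10*√d/5 (c(d) = 4*(d/((√10*√d)) + 262/138) = 4*(d*(√10/(10*√d)) + 262*(1/138)) = 4*(√10*√d/10 + 131/69) = 4*(131/69 + √10*√d/10) = 524/69 + 2*√10*√d/5)
√(315965 + c(-1 + 13*(-11))) = √(315965 + (524/69 + 2*√10*√(-1 + 13*(-11))/5)) = √(315965 + (524/69 + 2*√10*√(-1 - 143)/5)) = √(315965 + (524/69 + 2*√10*√(-144)/5)) = √(315965 + (524/69 + 2*√10*(12*I)/5)) = √(315965 + (524/69 + 24*I*√10/5)) = √(21802109/69 + 24*I*√10/5)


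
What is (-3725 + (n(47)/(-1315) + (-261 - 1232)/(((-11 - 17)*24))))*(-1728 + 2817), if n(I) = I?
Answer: -1194188792907/294560 ≈ -4.0541e+6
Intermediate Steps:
(-3725 + (n(47)/(-1315) + (-261 - 1232)/(((-11 - 17)*24))))*(-1728 + 2817) = (-3725 + (47/(-1315) + (-261 - 1232)/(((-11 - 17)*24))))*(-1728 + 2817) = (-3725 + (47*(-1/1315) - 1493/((-28*24))))*1089 = (-3725 + (-47/1315 - 1493/(-672)))*1089 = (-3725 + (-47/1315 - 1493*(-1/672)))*1089 = (-3725 + (-47/1315 + 1493/672))*1089 = (-3725 + 1931711/883680)*1089 = -3289776289/883680*1089 = -1194188792907/294560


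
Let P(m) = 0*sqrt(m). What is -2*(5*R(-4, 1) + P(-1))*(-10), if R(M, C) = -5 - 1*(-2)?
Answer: -300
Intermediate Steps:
P(m) = 0
R(M, C) = -3 (R(M, C) = -5 + 2 = -3)
-2*(5*R(-4, 1) + P(-1))*(-10) = -2*(5*(-3) + 0)*(-10) = -2*(-15 + 0)*(-10) = -2*(-15)*(-10) = 30*(-10) = -300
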